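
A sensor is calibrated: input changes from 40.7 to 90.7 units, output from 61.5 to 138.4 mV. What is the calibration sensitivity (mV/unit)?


Sensitivity = (y2 - y1) / (x2 - x1).
S = (138.4 - 61.5) / (90.7 - 40.7)
S = 76.9 / 50.0
S = 1.538 mV/unit

1.538 mV/unit


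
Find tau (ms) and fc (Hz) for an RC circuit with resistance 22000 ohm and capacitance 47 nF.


Time constant: tau = R * C.
tau = 22000 * 4.70e-08 = 0.001034 s
tau = 1.034 ms
Cutoff frequency: fc = 1 / (2*pi*R*C).
fc = 1 / (2*pi*0.001034) = 153.92 Hz

tau = 1.034 ms, fc = 153.92 Hz


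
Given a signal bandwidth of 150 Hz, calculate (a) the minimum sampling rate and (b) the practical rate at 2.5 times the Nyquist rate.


By Nyquist theorem, fs_min = 2 * fmax.
fs_min = 2 * 150 = 300 Hz
Practical rate = 2.5 * fs_min = 2.5 * 300 = 750 Hz

fs_min = 300 Hz, fs_practical = 750 Hz


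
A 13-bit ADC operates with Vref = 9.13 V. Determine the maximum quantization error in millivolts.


The maximum quantization error is +/- LSB/2.
LSB = Vref / 2^n = 9.13 / 8192 = 0.0011145 V
Max error = LSB / 2 = 0.0011145 / 2 = 0.00055725 V
Max error = 0.5573 mV

0.5573 mV


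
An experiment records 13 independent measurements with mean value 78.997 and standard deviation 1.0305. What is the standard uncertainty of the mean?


The standard uncertainty for Type A evaluation is u = s / sqrt(n).
u = 1.0305 / sqrt(13)
u = 1.0305 / 3.6056
u = 0.2858

0.2858


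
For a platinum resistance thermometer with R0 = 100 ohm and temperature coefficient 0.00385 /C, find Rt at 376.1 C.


The RTD equation: Rt = R0 * (1 + alpha * T).
Rt = 100 * (1 + 0.00385 * 376.1)
Rt = 100 * (1 + 1.447985)
Rt = 100 * 2.447985
Rt = 244.799 ohm

244.799 ohm


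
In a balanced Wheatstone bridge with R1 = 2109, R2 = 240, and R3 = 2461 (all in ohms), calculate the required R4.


At balance: R1*R4 = R2*R3, so R4 = R2*R3/R1.
R4 = 240 * 2461 / 2109
R4 = 590640 / 2109
R4 = 280.06 ohm

280.06 ohm


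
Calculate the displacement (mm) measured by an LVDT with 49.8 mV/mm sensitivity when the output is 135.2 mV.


Displacement = Vout / sensitivity.
d = 135.2 / 49.8
d = 2.715 mm

2.715 mm


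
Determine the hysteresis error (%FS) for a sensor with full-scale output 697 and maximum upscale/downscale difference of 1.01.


Hysteresis = (max difference / full scale) * 100%.
H = (1.01 / 697) * 100
H = 0.145 %FS

0.145 %FS


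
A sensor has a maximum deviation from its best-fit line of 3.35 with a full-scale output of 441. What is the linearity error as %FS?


Linearity error = (max deviation / full scale) * 100%.
Linearity = (3.35 / 441) * 100
Linearity = 0.76 %FS

0.76 %FS


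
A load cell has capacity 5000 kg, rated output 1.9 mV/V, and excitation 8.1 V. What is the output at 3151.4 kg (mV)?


Vout = rated_output * Vex * (load / capacity).
Vout = 1.9 * 8.1 * (3151.4 / 5000)
Vout = 1.9 * 8.1 * 0.63028
Vout = 9.7 mV

9.7 mV


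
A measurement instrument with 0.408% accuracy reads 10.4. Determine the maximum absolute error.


Absolute error = (accuracy% / 100) * reading.
Error = (0.408 / 100) * 10.4
Error = 0.00408 * 10.4
Error = 0.0424

0.0424


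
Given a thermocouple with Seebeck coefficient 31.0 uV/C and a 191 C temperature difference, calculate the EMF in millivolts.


The thermocouple output V = sensitivity * dT.
V = 31.0 uV/C * 191 C
V = 5921.0 uV
V = 5.921 mV

5.921 mV


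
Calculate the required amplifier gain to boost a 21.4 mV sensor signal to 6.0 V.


Gain = Vout / Vin (converting to same units).
G = 6.0 V / 21.4 mV
G = 6000.0 mV / 21.4 mV
G = 280.37

280.37


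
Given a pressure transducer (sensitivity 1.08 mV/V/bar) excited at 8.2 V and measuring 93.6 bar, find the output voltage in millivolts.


Output = sensitivity * Vex * P.
Vout = 1.08 * 8.2 * 93.6
Vout = 8.856 * 93.6
Vout = 828.92 mV

828.92 mV


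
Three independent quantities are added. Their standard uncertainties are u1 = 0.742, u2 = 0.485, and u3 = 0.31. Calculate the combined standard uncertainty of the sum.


For a sum of independent quantities, uc = sqrt(u1^2 + u2^2 + u3^2).
uc = sqrt(0.742^2 + 0.485^2 + 0.31^2)
uc = sqrt(0.550564 + 0.235225 + 0.0961)
uc = 0.9391

0.9391


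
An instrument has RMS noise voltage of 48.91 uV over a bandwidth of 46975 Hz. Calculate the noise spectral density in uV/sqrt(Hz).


Noise spectral density = Vrms / sqrt(BW).
NSD = 48.91 / sqrt(46975)
NSD = 48.91 / 216.7372
NSD = 0.2257 uV/sqrt(Hz)

0.2257 uV/sqrt(Hz)


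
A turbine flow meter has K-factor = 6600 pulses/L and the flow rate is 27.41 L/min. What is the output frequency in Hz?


Frequency = K * Q / 60 (converting L/min to L/s).
f = 6600 * 27.41 / 60
f = 180906.0 / 60
f = 3015.1 Hz

3015.1 Hz


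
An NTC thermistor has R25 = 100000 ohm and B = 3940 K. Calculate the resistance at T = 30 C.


NTC thermistor equation: Rt = R25 * exp(B * (1/T - 1/T25)).
T in Kelvin: 303.15 K, T25 = 298.15 K
1/T - 1/T25 = 1/303.15 - 1/298.15 = -5.532e-05
B * (1/T - 1/T25) = 3940 * -5.532e-05 = -0.218
Rt = 100000 * exp(-0.218) = 80415.9 ohm

80415.9 ohm


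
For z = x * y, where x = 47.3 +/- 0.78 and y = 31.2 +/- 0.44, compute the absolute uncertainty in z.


For a product z = x*y, the relative uncertainty is:
uz/z = sqrt((ux/x)^2 + (uy/y)^2)
Relative uncertainties: ux/x = 0.78/47.3 = 0.01649
uy/y = 0.44/31.2 = 0.014103
z = 47.3 * 31.2 = 1475.8
uz = 1475.8 * sqrt(0.01649^2 + 0.014103^2) = 32.022

32.022


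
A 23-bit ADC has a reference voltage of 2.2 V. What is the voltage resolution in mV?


The resolution (LSB) of an ADC is Vref / 2^n.
LSB = 2.2 / 2^23
LSB = 2.2 / 8388608
LSB = 2.6e-07 V = 0.00026226 mV

0.00026226 mV


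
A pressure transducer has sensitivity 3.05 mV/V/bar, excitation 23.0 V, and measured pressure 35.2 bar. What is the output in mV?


Output = sensitivity * Vex * P.
Vout = 3.05 * 23.0 * 35.2
Vout = 70.15 * 35.2
Vout = 2469.28 mV

2469.28 mV


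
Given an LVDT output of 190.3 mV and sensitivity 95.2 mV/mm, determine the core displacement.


Displacement = Vout / sensitivity.
d = 190.3 / 95.2
d = 1.999 mm

1.999 mm


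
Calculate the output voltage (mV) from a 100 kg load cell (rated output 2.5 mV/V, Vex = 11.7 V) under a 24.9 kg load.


Vout = rated_output * Vex * (load / capacity).
Vout = 2.5 * 11.7 * (24.9 / 100)
Vout = 2.5 * 11.7 * 0.249
Vout = 7.283 mV

7.283 mV


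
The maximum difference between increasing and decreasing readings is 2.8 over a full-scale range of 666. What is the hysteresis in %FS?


Hysteresis = (max difference / full scale) * 100%.
H = (2.8 / 666) * 100
H = 0.42 %FS

0.42 %FS


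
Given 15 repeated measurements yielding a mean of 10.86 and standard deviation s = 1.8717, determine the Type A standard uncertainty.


The standard uncertainty for Type A evaluation is u = s / sqrt(n).
u = 1.8717 / sqrt(15)
u = 1.8717 / 3.873
u = 0.4833

0.4833


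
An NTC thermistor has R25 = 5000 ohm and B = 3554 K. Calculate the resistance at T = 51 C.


NTC thermistor equation: Rt = R25 * exp(B * (1/T - 1/T25)).
T in Kelvin: 324.15 K, T25 = 298.15 K
1/T - 1/T25 = 1/324.15 - 1/298.15 = -0.00026902
B * (1/T - 1/T25) = 3554 * -0.00026902 = -0.9561
Rt = 5000 * exp(-0.9561) = 1921.9 ohm

1921.9 ohm


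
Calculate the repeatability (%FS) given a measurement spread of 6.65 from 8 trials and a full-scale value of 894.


Repeatability = (spread / full scale) * 100%.
R = (6.65 / 894) * 100
R = 0.744 %FS

0.744 %FS


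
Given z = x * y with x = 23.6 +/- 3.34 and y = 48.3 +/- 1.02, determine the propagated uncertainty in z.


For a product z = x*y, the relative uncertainty is:
uz/z = sqrt((ux/x)^2 + (uy/y)^2)
Relative uncertainties: ux/x = 3.34/23.6 = 0.141525
uy/y = 1.02/48.3 = 0.021118
z = 23.6 * 48.3 = 1139.9
uz = 1139.9 * sqrt(0.141525^2 + 0.021118^2) = 163.108

163.108


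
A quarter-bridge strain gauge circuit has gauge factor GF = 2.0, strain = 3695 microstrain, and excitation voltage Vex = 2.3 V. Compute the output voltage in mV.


Quarter bridge output: Vout = (GF * epsilon * Vex) / 4.
Vout = (2.0 * 3695e-6 * 2.3) / 4
Vout = 0.016997 / 4 V
Vout = 0.00424925 V = 4.2492 mV

4.2492 mV


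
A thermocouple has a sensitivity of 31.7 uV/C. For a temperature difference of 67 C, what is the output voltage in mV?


The thermocouple output V = sensitivity * dT.
V = 31.7 uV/C * 67 C
V = 2123.9 uV
V = 2.124 mV

2.124 mV


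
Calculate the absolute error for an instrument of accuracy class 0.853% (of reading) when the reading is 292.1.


Absolute error = (accuracy% / 100) * reading.
Error = (0.853 / 100) * 292.1
Error = 0.00853 * 292.1
Error = 2.4916

2.4916


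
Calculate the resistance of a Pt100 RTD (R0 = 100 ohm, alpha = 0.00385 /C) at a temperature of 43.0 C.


The RTD equation: Rt = R0 * (1 + alpha * T).
Rt = 100 * (1 + 0.00385 * 43.0)
Rt = 100 * (1 + 0.16555)
Rt = 100 * 1.16555
Rt = 116.555 ohm

116.555 ohm


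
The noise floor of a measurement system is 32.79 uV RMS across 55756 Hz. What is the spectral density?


Noise spectral density = Vrms / sqrt(BW).
NSD = 32.79 / sqrt(55756)
NSD = 32.79 / 236.1271
NSD = 0.1389 uV/sqrt(Hz)

0.1389 uV/sqrt(Hz)


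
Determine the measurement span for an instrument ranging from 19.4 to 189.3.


Span = upper range - lower range.
Span = 189.3 - (19.4)
Span = 169.9

169.9


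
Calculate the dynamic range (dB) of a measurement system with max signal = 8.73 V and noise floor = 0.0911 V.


Dynamic range = 20 * log10(Vmax / Vnoise).
DR = 20 * log10(8.73 / 0.0911)
DR = 20 * log10(95.83)
DR = 39.63 dB

39.63 dB


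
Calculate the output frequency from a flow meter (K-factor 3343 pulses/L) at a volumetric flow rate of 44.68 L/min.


Frequency = K * Q / 60 (converting L/min to L/s).
f = 3343 * 44.68 / 60
f = 149365.24 / 60
f = 2489.42 Hz

2489.42 Hz


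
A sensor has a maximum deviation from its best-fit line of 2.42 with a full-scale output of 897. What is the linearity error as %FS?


Linearity error = (max deviation / full scale) * 100%.
Linearity = (2.42 / 897) * 100
Linearity = 0.27 %FS

0.27 %FS


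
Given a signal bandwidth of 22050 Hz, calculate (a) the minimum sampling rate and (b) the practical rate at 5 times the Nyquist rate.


By Nyquist theorem, fs_min = 2 * fmax.
fs_min = 2 * 22050 = 44100 Hz
Practical rate = 5 * fs_min = 5 * 44100 = 220500 Hz

fs_min = 44100 Hz, fs_practical = 220500 Hz


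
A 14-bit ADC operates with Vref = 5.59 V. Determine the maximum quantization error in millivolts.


The maximum quantization error is +/- LSB/2.
LSB = Vref / 2^n = 5.59 / 16384 = 0.00034119 V
Max error = LSB / 2 = 0.00034119 / 2 = 0.00017059 V
Max error = 0.1706 mV

0.1706 mV


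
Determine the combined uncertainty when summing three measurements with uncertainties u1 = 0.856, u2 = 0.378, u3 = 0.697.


For a sum of independent quantities, uc = sqrt(u1^2 + u2^2 + u3^2).
uc = sqrt(0.856^2 + 0.378^2 + 0.697^2)
uc = sqrt(0.732736 + 0.142884 + 0.485809)
uc = 1.1668

1.1668


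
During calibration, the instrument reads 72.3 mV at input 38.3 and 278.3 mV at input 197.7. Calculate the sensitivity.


Sensitivity = (y2 - y1) / (x2 - x1).
S = (278.3 - 72.3) / (197.7 - 38.3)
S = 206.0 / 159.4
S = 1.2923 mV/unit

1.2923 mV/unit


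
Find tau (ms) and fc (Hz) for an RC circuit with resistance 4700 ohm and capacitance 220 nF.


Time constant: tau = R * C.
tau = 4700 * 2.20e-07 = 0.001034 s
tau = 1.034 ms
Cutoff frequency: fc = 1 / (2*pi*R*C).
fc = 1 / (2*pi*0.001034) = 153.92 Hz

tau = 1.034 ms, fc = 153.92 Hz


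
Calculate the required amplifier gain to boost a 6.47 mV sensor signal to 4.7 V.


Gain = Vout / Vin (converting to same units).
G = 4.7 V / 6.47 mV
G = 4700.0 mV / 6.47 mV
G = 726.43

726.43


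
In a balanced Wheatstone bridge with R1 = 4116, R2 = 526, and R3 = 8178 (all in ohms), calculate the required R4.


At balance: R1*R4 = R2*R3, so R4 = R2*R3/R1.
R4 = 526 * 8178 / 4116
R4 = 4301628 / 4116
R4 = 1045.1 ohm

1045.1 ohm


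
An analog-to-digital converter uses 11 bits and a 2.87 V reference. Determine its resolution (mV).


The resolution (LSB) of an ADC is Vref / 2^n.
LSB = 2.87 / 2^11
LSB = 2.87 / 2048
LSB = 0.00140137 V = 1.40136719 mV

1.40136719 mV


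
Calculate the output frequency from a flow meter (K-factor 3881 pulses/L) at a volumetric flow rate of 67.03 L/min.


Frequency = K * Q / 60 (converting L/min to L/s).
f = 3881 * 67.03 / 60
f = 260143.43 / 60
f = 4335.72 Hz

4335.72 Hz


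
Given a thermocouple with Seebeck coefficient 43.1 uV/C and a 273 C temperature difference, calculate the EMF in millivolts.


The thermocouple output V = sensitivity * dT.
V = 43.1 uV/C * 273 C
V = 11766.3 uV
V = 11.766 mV

11.766 mV


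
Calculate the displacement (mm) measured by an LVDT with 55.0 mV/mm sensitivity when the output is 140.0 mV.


Displacement = Vout / sensitivity.
d = 140.0 / 55.0
d = 2.545 mm

2.545 mm


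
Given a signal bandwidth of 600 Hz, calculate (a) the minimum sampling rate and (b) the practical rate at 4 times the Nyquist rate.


By Nyquist theorem, fs_min = 2 * fmax.
fs_min = 2 * 600 = 1200 Hz
Practical rate = 4 * fs_min = 4 * 1200 = 4800 Hz

fs_min = 1200 Hz, fs_practical = 4800 Hz


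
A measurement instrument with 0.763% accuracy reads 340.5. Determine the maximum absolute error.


Absolute error = (accuracy% / 100) * reading.
Error = (0.763 / 100) * 340.5
Error = 0.00763 * 340.5
Error = 2.598

2.598


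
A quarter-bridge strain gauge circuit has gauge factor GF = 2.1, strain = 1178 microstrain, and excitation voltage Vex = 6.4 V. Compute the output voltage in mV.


Quarter bridge output: Vout = (GF * epsilon * Vex) / 4.
Vout = (2.1 * 1178e-6 * 6.4) / 4
Vout = 0.01583232 / 4 V
Vout = 0.00395808 V = 3.9581 mV

3.9581 mV


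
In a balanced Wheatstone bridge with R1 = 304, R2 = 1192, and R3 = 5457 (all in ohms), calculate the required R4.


At balance: R1*R4 = R2*R3, so R4 = R2*R3/R1.
R4 = 1192 * 5457 / 304
R4 = 6504744 / 304
R4 = 21397.18 ohm

21397.18 ohm


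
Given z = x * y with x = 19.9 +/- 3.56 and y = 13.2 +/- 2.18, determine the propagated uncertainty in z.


For a product z = x*y, the relative uncertainty is:
uz/z = sqrt((ux/x)^2 + (uy/y)^2)
Relative uncertainties: ux/x = 3.56/19.9 = 0.178894
uy/y = 2.18/13.2 = 0.165152
z = 19.9 * 13.2 = 262.7
uz = 262.7 * sqrt(0.178894^2 + 0.165152^2) = 63.955

63.955


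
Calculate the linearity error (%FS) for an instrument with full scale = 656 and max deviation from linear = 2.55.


Linearity error = (max deviation / full scale) * 100%.
Linearity = (2.55 / 656) * 100
Linearity = 0.389 %FS

0.389 %FS


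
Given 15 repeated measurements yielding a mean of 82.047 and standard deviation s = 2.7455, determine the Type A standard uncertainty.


The standard uncertainty for Type A evaluation is u = s / sqrt(n).
u = 2.7455 / sqrt(15)
u = 2.7455 / 3.873
u = 0.7089

0.7089


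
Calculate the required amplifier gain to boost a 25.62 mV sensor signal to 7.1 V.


Gain = Vout / Vin (converting to same units).
G = 7.1 V / 25.62 mV
G = 7100.0 mV / 25.62 mV
G = 277.13

277.13


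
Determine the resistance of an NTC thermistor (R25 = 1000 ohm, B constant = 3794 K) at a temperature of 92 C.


NTC thermistor equation: Rt = R25 * exp(B * (1/T - 1/T25)).
T in Kelvin: 365.15 K, T25 = 298.15 K
1/T - 1/T25 = 1/365.15 - 1/298.15 = -0.00061542
B * (1/T - 1/T25) = 3794 * -0.00061542 = -2.3349
Rt = 1000 * exp(-2.3349) = 96.8 ohm

96.8 ohm


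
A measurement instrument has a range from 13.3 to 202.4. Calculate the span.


Span = upper range - lower range.
Span = 202.4 - (13.3)
Span = 189.1

189.1


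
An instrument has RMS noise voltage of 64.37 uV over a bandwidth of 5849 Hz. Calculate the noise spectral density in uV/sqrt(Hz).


Noise spectral density = Vrms / sqrt(BW).
NSD = 64.37 / sqrt(5849)
NSD = 64.37 / 76.4788
NSD = 0.8417 uV/sqrt(Hz)

0.8417 uV/sqrt(Hz)


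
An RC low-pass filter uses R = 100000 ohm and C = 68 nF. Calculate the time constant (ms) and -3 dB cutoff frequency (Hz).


Time constant: tau = R * C.
tau = 100000 * 6.80e-08 = 0.0068 s
tau = 6.8 ms
Cutoff frequency: fc = 1 / (2*pi*R*C).
fc = 1 / (2*pi*0.0068) = 23.41 Hz

tau = 6.8 ms, fc = 23.41 Hz


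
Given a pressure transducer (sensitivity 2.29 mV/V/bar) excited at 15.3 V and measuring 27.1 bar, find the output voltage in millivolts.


Output = sensitivity * Vex * P.
Vout = 2.29 * 15.3 * 27.1
Vout = 35.037 * 27.1
Vout = 949.5 mV

949.5 mV


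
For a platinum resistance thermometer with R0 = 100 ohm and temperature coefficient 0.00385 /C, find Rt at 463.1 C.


The RTD equation: Rt = R0 * (1 + alpha * T).
Rt = 100 * (1 + 0.00385 * 463.1)
Rt = 100 * (1 + 1.782935)
Rt = 100 * 2.782935
Rt = 278.293 ohm

278.293 ohm


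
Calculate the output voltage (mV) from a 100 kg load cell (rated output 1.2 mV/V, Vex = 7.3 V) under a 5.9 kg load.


Vout = rated_output * Vex * (load / capacity).
Vout = 1.2 * 7.3 * (5.9 / 100)
Vout = 1.2 * 7.3 * 0.059
Vout = 0.517 mV

0.517 mV


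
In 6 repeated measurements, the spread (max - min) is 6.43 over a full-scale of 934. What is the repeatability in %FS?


Repeatability = (spread / full scale) * 100%.
R = (6.43 / 934) * 100
R = 0.688 %FS

0.688 %FS


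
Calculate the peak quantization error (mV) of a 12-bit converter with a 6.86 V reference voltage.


The maximum quantization error is +/- LSB/2.
LSB = Vref / 2^n = 6.86 / 4096 = 0.0016748 V
Max error = LSB / 2 = 0.0016748 / 2 = 0.0008374 V
Max error = 0.8374 mV

0.8374 mV


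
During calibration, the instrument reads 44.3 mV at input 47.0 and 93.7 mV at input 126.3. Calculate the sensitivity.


Sensitivity = (y2 - y1) / (x2 - x1).
S = (93.7 - 44.3) / (126.3 - 47.0)
S = 49.4 / 79.3
S = 0.623 mV/unit

0.623 mV/unit


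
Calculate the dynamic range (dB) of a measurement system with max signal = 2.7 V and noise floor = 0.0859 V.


Dynamic range = 20 * log10(Vmax / Vnoise).
DR = 20 * log10(2.7 / 0.0859)
DR = 20 * log10(31.43)
DR = 29.95 dB

29.95 dB


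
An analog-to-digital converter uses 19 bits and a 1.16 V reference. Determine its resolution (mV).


The resolution (LSB) of an ADC is Vref / 2^n.
LSB = 1.16 / 2^19
LSB = 1.16 / 524288
LSB = 2.21e-06 V = 0.00221252 mV

0.00221252 mV


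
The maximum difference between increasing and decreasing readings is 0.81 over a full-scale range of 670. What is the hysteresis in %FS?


Hysteresis = (max difference / full scale) * 100%.
H = (0.81 / 670) * 100
H = 0.121 %FS

0.121 %FS


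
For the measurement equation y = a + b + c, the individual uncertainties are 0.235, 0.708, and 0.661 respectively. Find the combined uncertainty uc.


For a sum of independent quantities, uc = sqrt(u1^2 + u2^2 + u3^2).
uc = sqrt(0.235^2 + 0.708^2 + 0.661^2)
uc = sqrt(0.055225 + 0.501264 + 0.436921)
uc = 0.9967

0.9967


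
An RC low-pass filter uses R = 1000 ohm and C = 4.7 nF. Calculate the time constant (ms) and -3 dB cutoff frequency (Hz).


Time constant: tau = R * C.
tau = 1000 * 4.70e-09 = 4.7e-06 s
tau = 0.0047 ms
Cutoff frequency: fc = 1 / (2*pi*R*C).
fc = 1 / (2*pi*4.7e-06) = 33862.75 Hz

tau = 0.0047 ms, fc = 33862.75 Hz


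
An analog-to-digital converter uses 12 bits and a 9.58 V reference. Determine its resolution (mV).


The resolution (LSB) of an ADC is Vref / 2^n.
LSB = 9.58 / 2^12
LSB = 9.58 / 4096
LSB = 0.00233887 V = 2.33886719 mV

2.33886719 mV


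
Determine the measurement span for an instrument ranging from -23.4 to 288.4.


Span = upper range - lower range.
Span = 288.4 - (-23.4)
Span = 311.8

311.8


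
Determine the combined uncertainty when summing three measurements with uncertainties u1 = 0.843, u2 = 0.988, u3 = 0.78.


For a sum of independent quantities, uc = sqrt(u1^2 + u2^2 + u3^2).
uc = sqrt(0.843^2 + 0.988^2 + 0.78^2)
uc = sqrt(0.710649 + 0.976144 + 0.6084)
uc = 1.515

1.515


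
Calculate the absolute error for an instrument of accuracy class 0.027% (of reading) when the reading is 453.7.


Absolute error = (accuracy% / 100) * reading.
Error = (0.027 / 100) * 453.7
Error = 0.00027 * 453.7
Error = 0.1225

0.1225


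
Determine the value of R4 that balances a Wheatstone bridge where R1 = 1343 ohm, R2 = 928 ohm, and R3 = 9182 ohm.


At balance: R1*R4 = R2*R3, so R4 = R2*R3/R1.
R4 = 928 * 9182 / 1343
R4 = 8520896 / 1343
R4 = 6344.67 ohm

6344.67 ohm


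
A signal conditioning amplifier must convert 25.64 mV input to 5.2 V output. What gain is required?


Gain = Vout / Vin (converting to same units).
G = 5.2 V / 25.64 mV
G = 5200.0 mV / 25.64 mV
G = 202.81

202.81


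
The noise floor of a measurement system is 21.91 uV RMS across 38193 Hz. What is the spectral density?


Noise spectral density = Vrms / sqrt(BW).
NSD = 21.91 / sqrt(38193)
NSD = 21.91 / 195.4303
NSD = 0.1121 uV/sqrt(Hz)

0.1121 uV/sqrt(Hz)


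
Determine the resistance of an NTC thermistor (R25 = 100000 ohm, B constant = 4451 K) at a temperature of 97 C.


NTC thermistor equation: Rt = R25 * exp(B * (1/T - 1/T25)).
T in Kelvin: 370.15 K, T25 = 298.15 K
1/T - 1/T25 = 1/370.15 - 1/298.15 = -0.00065241
B * (1/T - 1/T25) = 4451 * -0.00065241 = -2.9039
Rt = 100000 * exp(-2.9039) = 5481.1 ohm

5481.1 ohm


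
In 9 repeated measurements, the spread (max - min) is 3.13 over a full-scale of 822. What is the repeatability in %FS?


Repeatability = (spread / full scale) * 100%.
R = (3.13 / 822) * 100
R = 0.381 %FS

0.381 %FS


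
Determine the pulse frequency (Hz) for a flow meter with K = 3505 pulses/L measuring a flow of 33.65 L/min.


Frequency = K * Q / 60 (converting L/min to L/s).
f = 3505 * 33.65 / 60
f = 117943.25 / 60
f = 1965.72 Hz

1965.72 Hz


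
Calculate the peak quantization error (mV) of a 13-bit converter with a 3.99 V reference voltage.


The maximum quantization error is +/- LSB/2.
LSB = Vref / 2^n = 3.99 / 8192 = 0.00048706 V
Max error = LSB / 2 = 0.00048706 / 2 = 0.00024353 V
Max error = 0.2435 mV

0.2435 mV


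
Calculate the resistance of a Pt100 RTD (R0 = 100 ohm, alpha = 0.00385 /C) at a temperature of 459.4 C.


The RTD equation: Rt = R0 * (1 + alpha * T).
Rt = 100 * (1 + 0.00385 * 459.4)
Rt = 100 * (1 + 1.76869)
Rt = 100 * 2.76869
Rt = 276.869 ohm

276.869 ohm


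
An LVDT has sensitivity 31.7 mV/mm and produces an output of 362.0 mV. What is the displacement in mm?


Displacement = Vout / sensitivity.
d = 362.0 / 31.7
d = 11.42 mm

11.42 mm


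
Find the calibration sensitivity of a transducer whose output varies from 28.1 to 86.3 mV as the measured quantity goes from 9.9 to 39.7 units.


Sensitivity = (y2 - y1) / (x2 - x1).
S = (86.3 - 28.1) / (39.7 - 9.9)
S = 58.2 / 29.8
S = 1.953 mV/unit

1.953 mV/unit


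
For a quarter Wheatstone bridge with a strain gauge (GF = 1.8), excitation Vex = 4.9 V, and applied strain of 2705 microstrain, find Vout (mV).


Quarter bridge output: Vout = (GF * epsilon * Vex) / 4.
Vout = (1.8 * 2705e-6 * 4.9) / 4
Vout = 0.0238581 / 4 V
Vout = 0.00596453 V = 5.9645 mV

5.9645 mV


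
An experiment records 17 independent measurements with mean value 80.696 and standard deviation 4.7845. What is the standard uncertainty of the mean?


The standard uncertainty for Type A evaluation is u = s / sqrt(n).
u = 4.7845 / sqrt(17)
u = 4.7845 / 4.1231
u = 1.1604

1.1604


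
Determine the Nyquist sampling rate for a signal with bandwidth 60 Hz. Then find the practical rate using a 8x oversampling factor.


By Nyquist theorem, fs_min = 2 * fmax.
fs_min = 2 * 60 = 120 Hz
Practical rate = 8 * fs_min = 8 * 120 = 960 Hz

fs_min = 120 Hz, fs_practical = 960 Hz


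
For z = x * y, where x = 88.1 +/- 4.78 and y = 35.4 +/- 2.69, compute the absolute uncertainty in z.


For a product z = x*y, the relative uncertainty is:
uz/z = sqrt((ux/x)^2 + (uy/y)^2)
Relative uncertainties: ux/x = 4.78/88.1 = 0.054257
uy/y = 2.69/35.4 = 0.075989
z = 88.1 * 35.4 = 3118.7
uz = 3118.7 * sqrt(0.054257^2 + 0.075989^2) = 291.198

291.198


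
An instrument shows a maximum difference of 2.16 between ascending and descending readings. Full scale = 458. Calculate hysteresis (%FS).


Hysteresis = (max difference / full scale) * 100%.
H = (2.16 / 458) * 100
H = 0.472 %FS

0.472 %FS


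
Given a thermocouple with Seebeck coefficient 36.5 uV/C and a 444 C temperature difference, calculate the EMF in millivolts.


The thermocouple output V = sensitivity * dT.
V = 36.5 uV/C * 444 C
V = 16206.0 uV
V = 16.206 mV

16.206 mV


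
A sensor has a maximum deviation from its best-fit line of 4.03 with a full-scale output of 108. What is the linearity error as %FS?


Linearity error = (max deviation / full scale) * 100%.
Linearity = (4.03 / 108) * 100
Linearity = 3.731 %FS

3.731 %FS


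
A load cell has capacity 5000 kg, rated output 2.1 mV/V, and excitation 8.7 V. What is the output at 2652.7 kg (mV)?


Vout = rated_output * Vex * (load / capacity).
Vout = 2.1 * 8.7 * (2652.7 / 5000)
Vout = 2.1 * 8.7 * 0.53054
Vout = 9.693 mV

9.693 mV


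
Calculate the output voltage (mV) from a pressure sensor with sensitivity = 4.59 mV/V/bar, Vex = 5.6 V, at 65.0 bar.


Output = sensitivity * Vex * P.
Vout = 4.59 * 5.6 * 65.0
Vout = 25.704 * 65.0
Vout = 1670.76 mV

1670.76 mV


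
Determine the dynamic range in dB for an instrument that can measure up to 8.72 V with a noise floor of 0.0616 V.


Dynamic range = 20 * log10(Vmax / Vnoise).
DR = 20 * log10(8.72 / 0.0616)
DR = 20 * log10(141.56)
DR = 43.02 dB

43.02 dB


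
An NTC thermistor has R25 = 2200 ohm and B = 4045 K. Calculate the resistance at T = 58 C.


NTC thermistor equation: Rt = R25 * exp(B * (1/T - 1/T25)).
T in Kelvin: 331.15 K, T25 = 298.15 K
1/T - 1/T25 = 1/331.15 - 1/298.15 = -0.00033424
B * (1/T - 1/T25) = 4045 * -0.00033424 = -1.352
Rt = 2200 * exp(-1.352) = 569.2 ohm

569.2 ohm


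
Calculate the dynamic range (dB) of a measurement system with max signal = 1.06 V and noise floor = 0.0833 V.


Dynamic range = 20 * log10(Vmax / Vnoise).
DR = 20 * log10(1.06 / 0.0833)
DR = 20 * log10(12.73)
DR = 22.09 dB

22.09 dB


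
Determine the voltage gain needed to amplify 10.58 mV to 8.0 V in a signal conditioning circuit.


Gain = Vout / Vin (converting to same units).
G = 8.0 V / 10.58 mV
G = 8000.0 mV / 10.58 mV
G = 756.14

756.14


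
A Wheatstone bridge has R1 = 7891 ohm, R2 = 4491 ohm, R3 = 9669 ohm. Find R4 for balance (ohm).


At balance: R1*R4 = R2*R3, so R4 = R2*R3/R1.
R4 = 4491 * 9669 / 7891
R4 = 43423479 / 7891
R4 = 5502.91 ohm

5502.91 ohm


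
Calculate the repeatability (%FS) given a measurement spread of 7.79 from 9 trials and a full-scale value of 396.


Repeatability = (spread / full scale) * 100%.
R = (7.79 / 396) * 100
R = 1.967 %FS

1.967 %FS


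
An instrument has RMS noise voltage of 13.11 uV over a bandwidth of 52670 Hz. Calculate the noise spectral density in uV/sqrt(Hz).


Noise spectral density = Vrms / sqrt(BW).
NSD = 13.11 / sqrt(52670)
NSD = 13.11 / 229.4995
NSD = 0.0571 uV/sqrt(Hz)

0.0571 uV/sqrt(Hz)


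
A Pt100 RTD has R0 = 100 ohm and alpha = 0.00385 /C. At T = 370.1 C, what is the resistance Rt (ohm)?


The RTD equation: Rt = R0 * (1 + alpha * T).
Rt = 100 * (1 + 0.00385 * 370.1)
Rt = 100 * (1 + 1.424885)
Rt = 100 * 2.424885
Rt = 242.489 ohm

242.489 ohm


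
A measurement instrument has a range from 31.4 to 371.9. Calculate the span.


Span = upper range - lower range.
Span = 371.9 - (31.4)
Span = 340.5

340.5


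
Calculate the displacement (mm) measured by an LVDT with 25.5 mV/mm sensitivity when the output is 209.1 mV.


Displacement = Vout / sensitivity.
d = 209.1 / 25.5
d = 8.2 mm

8.2 mm


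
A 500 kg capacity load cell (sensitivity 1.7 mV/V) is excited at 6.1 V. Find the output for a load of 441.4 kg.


Vout = rated_output * Vex * (load / capacity).
Vout = 1.7 * 6.1 * (441.4 / 500)
Vout = 1.7 * 6.1 * 0.8828
Vout = 9.155 mV

9.155 mV


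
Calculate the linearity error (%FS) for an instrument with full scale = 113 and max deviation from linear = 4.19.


Linearity error = (max deviation / full scale) * 100%.
Linearity = (4.19 / 113) * 100
Linearity = 3.708 %FS

3.708 %FS


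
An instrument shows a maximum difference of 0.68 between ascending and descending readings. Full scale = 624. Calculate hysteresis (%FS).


Hysteresis = (max difference / full scale) * 100%.
H = (0.68 / 624) * 100
H = 0.109 %FS

0.109 %FS


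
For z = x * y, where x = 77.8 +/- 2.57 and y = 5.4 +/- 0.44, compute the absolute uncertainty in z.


For a product z = x*y, the relative uncertainty is:
uz/z = sqrt((ux/x)^2 + (uy/y)^2)
Relative uncertainties: ux/x = 2.57/77.8 = 0.033033
uy/y = 0.44/5.4 = 0.081481
z = 77.8 * 5.4 = 420.1
uz = 420.1 * sqrt(0.033033^2 + 0.081481^2) = 36.938

36.938


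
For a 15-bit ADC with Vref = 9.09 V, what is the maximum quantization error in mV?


The maximum quantization error is +/- LSB/2.
LSB = Vref / 2^n = 9.09 / 32768 = 0.0002774 V
Max error = LSB / 2 = 0.0002774 / 2 = 0.0001387 V
Max error = 0.1387 mV

0.1387 mV


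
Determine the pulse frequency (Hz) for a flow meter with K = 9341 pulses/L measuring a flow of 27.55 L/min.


Frequency = K * Q / 60 (converting L/min to L/s).
f = 9341 * 27.55 / 60
f = 257344.55 / 60
f = 4289.08 Hz

4289.08 Hz


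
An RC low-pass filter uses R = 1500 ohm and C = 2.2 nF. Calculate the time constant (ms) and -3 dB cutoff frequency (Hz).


Time constant: tau = R * C.
tau = 1500 * 2.20e-09 = 3.3e-06 s
tau = 0.0033 ms
Cutoff frequency: fc = 1 / (2*pi*R*C).
fc = 1 / (2*pi*3.3e-06) = 48228.77 Hz

tau = 0.0033 ms, fc = 48228.77 Hz


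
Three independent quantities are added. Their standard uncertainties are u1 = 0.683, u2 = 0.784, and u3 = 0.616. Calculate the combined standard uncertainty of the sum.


For a sum of independent quantities, uc = sqrt(u1^2 + u2^2 + u3^2).
uc = sqrt(0.683^2 + 0.784^2 + 0.616^2)
uc = sqrt(0.466489 + 0.614656 + 0.379456)
uc = 1.2086

1.2086


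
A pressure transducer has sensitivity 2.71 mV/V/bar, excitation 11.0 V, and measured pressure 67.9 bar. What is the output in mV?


Output = sensitivity * Vex * P.
Vout = 2.71 * 11.0 * 67.9
Vout = 29.81 * 67.9
Vout = 2024.1 mV

2024.1 mV


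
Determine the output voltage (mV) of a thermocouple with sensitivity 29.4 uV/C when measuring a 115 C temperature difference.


The thermocouple output V = sensitivity * dT.
V = 29.4 uV/C * 115 C
V = 3381.0 uV
V = 3.381 mV

3.381 mV


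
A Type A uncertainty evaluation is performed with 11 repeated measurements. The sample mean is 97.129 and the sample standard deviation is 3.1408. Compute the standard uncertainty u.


The standard uncertainty for Type A evaluation is u = s / sqrt(n).
u = 3.1408 / sqrt(11)
u = 3.1408 / 3.3166
u = 0.947

0.947


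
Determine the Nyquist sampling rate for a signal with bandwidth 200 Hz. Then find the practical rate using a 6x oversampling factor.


By Nyquist theorem, fs_min = 2 * fmax.
fs_min = 2 * 200 = 400 Hz
Practical rate = 6 * fs_min = 6 * 400 = 2400 Hz

fs_min = 400 Hz, fs_practical = 2400 Hz


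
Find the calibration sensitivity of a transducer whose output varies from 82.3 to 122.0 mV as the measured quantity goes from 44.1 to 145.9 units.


Sensitivity = (y2 - y1) / (x2 - x1).
S = (122.0 - 82.3) / (145.9 - 44.1)
S = 39.7 / 101.8
S = 0.39 mV/unit

0.39 mV/unit


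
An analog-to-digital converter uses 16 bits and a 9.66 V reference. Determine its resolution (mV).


The resolution (LSB) of an ADC is Vref / 2^n.
LSB = 9.66 / 2^16
LSB = 9.66 / 65536
LSB = 0.0001474 V = 0.1473999 mV

0.1473999 mV


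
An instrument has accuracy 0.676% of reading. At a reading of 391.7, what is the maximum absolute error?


Absolute error = (accuracy% / 100) * reading.
Error = (0.676 / 100) * 391.7
Error = 0.00676 * 391.7
Error = 2.6479

2.6479


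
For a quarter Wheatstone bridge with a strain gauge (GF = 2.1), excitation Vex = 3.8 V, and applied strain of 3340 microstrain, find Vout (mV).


Quarter bridge output: Vout = (GF * epsilon * Vex) / 4.
Vout = (2.1 * 3340e-6 * 3.8) / 4
Vout = 0.0266532 / 4 V
Vout = 0.0066633 V = 6.6633 mV

6.6633 mV


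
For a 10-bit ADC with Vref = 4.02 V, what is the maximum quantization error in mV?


The maximum quantization error is +/- LSB/2.
LSB = Vref / 2^n = 4.02 / 1024 = 0.00392578 V
Max error = LSB / 2 = 0.00392578 / 2 = 0.00196289 V
Max error = 1.9629 mV

1.9629 mV


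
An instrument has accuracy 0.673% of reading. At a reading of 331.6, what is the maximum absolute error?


Absolute error = (accuracy% / 100) * reading.
Error = (0.673 / 100) * 331.6
Error = 0.00673 * 331.6
Error = 2.2317

2.2317


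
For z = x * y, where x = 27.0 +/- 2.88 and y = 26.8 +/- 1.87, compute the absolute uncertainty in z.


For a product z = x*y, the relative uncertainty is:
uz/z = sqrt((ux/x)^2 + (uy/y)^2)
Relative uncertainties: ux/x = 2.88/27.0 = 0.106667
uy/y = 1.87/26.8 = 0.069776
z = 27.0 * 26.8 = 723.6
uz = 723.6 * sqrt(0.106667^2 + 0.069776^2) = 92.231

92.231


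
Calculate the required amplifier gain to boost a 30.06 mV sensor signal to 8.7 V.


Gain = Vout / Vin (converting to same units).
G = 8.7 V / 30.06 mV
G = 8700.0 mV / 30.06 mV
G = 289.42

289.42


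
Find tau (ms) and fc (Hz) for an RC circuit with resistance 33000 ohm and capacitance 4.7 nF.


Time constant: tau = R * C.
tau = 33000 * 4.70e-09 = 0.0001551 s
tau = 0.1551 ms
Cutoff frequency: fc = 1 / (2*pi*R*C).
fc = 1 / (2*pi*0.0001551) = 1026.14 Hz

tau = 0.1551 ms, fc = 1026.14 Hz


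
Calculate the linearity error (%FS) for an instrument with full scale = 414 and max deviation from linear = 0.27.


Linearity error = (max deviation / full scale) * 100%.
Linearity = (0.27 / 414) * 100
Linearity = 0.065 %FS

0.065 %FS


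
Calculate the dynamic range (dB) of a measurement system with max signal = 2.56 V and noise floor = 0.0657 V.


Dynamic range = 20 * log10(Vmax / Vnoise).
DR = 20 * log10(2.56 / 0.0657)
DR = 20 * log10(38.96)
DR = 31.81 dB

31.81 dB


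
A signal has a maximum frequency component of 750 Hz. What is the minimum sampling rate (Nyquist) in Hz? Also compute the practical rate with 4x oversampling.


By Nyquist theorem, fs_min = 2 * fmax.
fs_min = 2 * 750 = 1500 Hz
Practical rate = 4 * fs_min = 4 * 1500 = 6000 Hz

fs_min = 1500 Hz, fs_practical = 6000 Hz


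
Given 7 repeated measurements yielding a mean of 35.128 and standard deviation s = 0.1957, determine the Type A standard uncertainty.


The standard uncertainty for Type A evaluation is u = s / sqrt(n).
u = 0.1957 / sqrt(7)
u = 0.1957 / 2.6458
u = 0.074

0.074


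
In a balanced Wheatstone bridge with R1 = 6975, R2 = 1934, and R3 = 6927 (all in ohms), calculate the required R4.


At balance: R1*R4 = R2*R3, so R4 = R2*R3/R1.
R4 = 1934 * 6927 / 6975
R4 = 13396818 / 6975
R4 = 1920.69 ohm

1920.69 ohm


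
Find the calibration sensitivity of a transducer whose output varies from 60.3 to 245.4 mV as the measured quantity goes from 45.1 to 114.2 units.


Sensitivity = (y2 - y1) / (x2 - x1).
S = (245.4 - 60.3) / (114.2 - 45.1)
S = 185.1 / 69.1
S = 2.6787 mV/unit

2.6787 mV/unit


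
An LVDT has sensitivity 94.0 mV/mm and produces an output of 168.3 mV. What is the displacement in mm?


Displacement = Vout / sensitivity.
d = 168.3 / 94.0
d = 1.79 mm

1.79 mm


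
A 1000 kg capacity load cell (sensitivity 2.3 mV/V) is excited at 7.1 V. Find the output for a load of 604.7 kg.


Vout = rated_output * Vex * (load / capacity).
Vout = 2.3 * 7.1 * (604.7 / 1000)
Vout = 2.3 * 7.1 * 0.6047
Vout = 9.875 mV

9.875 mV


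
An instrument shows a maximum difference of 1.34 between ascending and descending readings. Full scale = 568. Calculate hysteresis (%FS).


Hysteresis = (max difference / full scale) * 100%.
H = (1.34 / 568) * 100
H = 0.236 %FS

0.236 %FS


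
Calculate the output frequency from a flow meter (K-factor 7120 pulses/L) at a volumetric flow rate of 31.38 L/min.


Frequency = K * Q / 60 (converting L/min to L/s).
f = 7120 * 31.38 / 60
f = 223425.6 / 60
f = 3723.76 Hz

3723.76 Hz


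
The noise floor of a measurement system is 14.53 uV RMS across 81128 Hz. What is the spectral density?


Noise spectral density = Vrms / sqrt(BW).
NSD = 14.53 / sqrt(81128)
NSD = 14.53 / 284.8298
NSD = 0.051 uV/sqrt(Hz)

0.051 uV/sqrt(Hz)


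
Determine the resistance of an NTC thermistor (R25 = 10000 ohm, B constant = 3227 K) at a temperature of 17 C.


NTC thermistor equation: Rt = R25 * exp(B * (1/T - 1/T25)).
T in Kelvin: 290.15 K, T25 = 298.15 K
1/T - 1/T25 = 1/290.15 - 1/298.15 = 9.248e-05
B * (1/T - 1/T25) = 3227 * 9.248e-05 = 0.2984
Rt = 10000 * exp(0.2984) = 13477.3 ohm

13477.3 ohm


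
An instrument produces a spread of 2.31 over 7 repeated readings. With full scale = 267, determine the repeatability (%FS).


Repeatability = (spread / full scale) * 100%.
R = (2.31 / 267) * 100
R = 0.865 %FS

0.865 %FS


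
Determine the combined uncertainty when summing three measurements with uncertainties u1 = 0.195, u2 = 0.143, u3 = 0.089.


For a sum of independent quantities, uc = sqrt(u1^2 + u2^2 + u3^2).
uc = sqrt(0.195^2 + 0.143^2 + 0.089^2)
uc = sqrt(0.038025 + 0.020449 + 0.007921)
uc = 0.2577

0.2577


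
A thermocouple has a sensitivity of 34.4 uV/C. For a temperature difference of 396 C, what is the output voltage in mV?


The thermocouple output V = sensitivity * dT.
V = 34.4 uV/C * 396 C
V = 13622.4 uV
V = 13.622 mV

13.622 mV


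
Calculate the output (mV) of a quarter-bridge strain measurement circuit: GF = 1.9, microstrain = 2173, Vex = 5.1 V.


Quarter bridge output: Vout = (GF * epsilon * Vex) / 4.
Vout = (1.9 * 2173e-6 * 5.1) / 4
Vout = 0.02105637 / 4 V
Vout = 0.00526409 V = 5.2641 mV

5.2641 mV


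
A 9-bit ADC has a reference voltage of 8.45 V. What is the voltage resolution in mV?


The resolution (LSB) of an ADC is Vref / 2^n.
LSB = 8.45 / 2^9
LSB = 8.45 / 512
LSB = 0.01650391 V = 16.50390625 mV

16.50390625 mV


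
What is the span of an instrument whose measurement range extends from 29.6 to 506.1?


Span = upper range - lower range.
Span = 506.1 - (29.6)
Span = 476.5

476.5


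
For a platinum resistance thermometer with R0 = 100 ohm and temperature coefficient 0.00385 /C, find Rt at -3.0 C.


The RTD equation: Rt = R0 * (1 + alpha * T).
Rt = 100 * (1 + 0.00385 * -3.0)
Rt = 100 * (1 + -0.01155)
Rt = 100 * 0.98845
Rt = 98.845 ohm

98.845 ohm


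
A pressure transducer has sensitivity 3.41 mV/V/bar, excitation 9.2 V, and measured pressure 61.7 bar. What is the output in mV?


Output = sensitivity * Vex * P.
Vout = 3.41 * 9.2 * 61.7
Vout = 31.372 * 61.7
Vout = 1935.65 mV

1935.65 mV


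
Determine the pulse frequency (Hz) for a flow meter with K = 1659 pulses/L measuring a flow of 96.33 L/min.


Frequency = K * Q / 60 (converting L/min to L/s).
f = 1659 * 96.33 / 60
f = 159811.47 / 60
f = 2663.52 Hz

2663.52 Hz


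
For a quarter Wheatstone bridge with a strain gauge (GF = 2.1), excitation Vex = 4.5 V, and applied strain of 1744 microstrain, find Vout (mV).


Quarter bridge output: Vout = (GF * epsilon * Vex) / 4.
Vout = (2.1 * 1744e-6 * 4.5) / 4
Vout = 0.0164808 / 4 V
Vout = 0.0041202 V = 4.1202 mV

4.1202 mV


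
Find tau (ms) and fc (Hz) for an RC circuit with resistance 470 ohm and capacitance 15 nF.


Time constant: tau = R * C.
tau = 470 * 1.50e-08 = 7.05e-06 s
tau = 0.0071 ms
Cutoff frequency: fc = 1 / (2*pi*R*C).
fc = 1 / (2*pi*7.05e-06) = 22575.17 Hz

tau = 0.0071 ms, fc = 22575.17 Hz


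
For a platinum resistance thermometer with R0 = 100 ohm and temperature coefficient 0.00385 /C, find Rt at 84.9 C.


The RTD equation: Rt = R0 * (1 + alpha * T).
Rt = 100 * (1 + 0.00385 * 84.9)
Rt = 100 * (1 + 0.326865)
Rt = 100 * 1.326865
Rt = 132.686 ohm

132.686 ohm


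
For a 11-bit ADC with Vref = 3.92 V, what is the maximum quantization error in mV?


The maximum quantization error is +/- LSB/2.
LSB = Vref / 2^n = 3.92 / 2048 = 0.00191406 V
Max error = LSB / 2 = 0.00191406 / 2 = 0.00095703 V
Max error = 0.957 mV

0.957 mV
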